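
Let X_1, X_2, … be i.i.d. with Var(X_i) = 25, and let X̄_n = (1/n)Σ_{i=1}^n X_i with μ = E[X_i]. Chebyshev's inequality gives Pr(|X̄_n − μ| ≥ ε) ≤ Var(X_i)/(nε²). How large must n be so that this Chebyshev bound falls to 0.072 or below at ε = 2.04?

Require 25/(n·2.04²) ≤ 0.072, i.e. n ≥ 25/(0.072·2.04²) = 83.435.
The smallest integer n is 84.

84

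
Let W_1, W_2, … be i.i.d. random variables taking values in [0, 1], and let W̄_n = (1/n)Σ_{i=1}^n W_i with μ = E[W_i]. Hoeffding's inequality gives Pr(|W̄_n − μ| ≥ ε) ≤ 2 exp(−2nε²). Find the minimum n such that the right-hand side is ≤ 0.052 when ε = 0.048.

793

Require 2·exp(−2nε²) ≤ 0.052, i.e. 2nε² ≥ ln(2/0.052) = 3.649659.
So n ≥ 3.649659 / (2·0.048²) = 792.027.
The smallest integer n is 793.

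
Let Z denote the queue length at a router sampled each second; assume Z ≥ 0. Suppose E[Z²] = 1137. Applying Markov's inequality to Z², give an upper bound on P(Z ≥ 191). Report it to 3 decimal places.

Since Z ≥ 0, the event {Z ≥ 191} is the same as {Z² ≥ 36481}.
Markov's inequality applied to Z² gives P(Z² ≥ 36481) ≤ E[Z²]/36481 = 1137/36481 = 0.0312.

0.031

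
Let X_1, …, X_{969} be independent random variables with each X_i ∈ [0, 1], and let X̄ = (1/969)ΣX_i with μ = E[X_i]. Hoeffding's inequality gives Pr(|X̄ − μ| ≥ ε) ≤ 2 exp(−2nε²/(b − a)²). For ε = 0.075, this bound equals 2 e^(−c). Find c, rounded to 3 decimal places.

c = 2nε²/(b − a)² = 2·969·0.075² / 1² = 10.9012.

10.901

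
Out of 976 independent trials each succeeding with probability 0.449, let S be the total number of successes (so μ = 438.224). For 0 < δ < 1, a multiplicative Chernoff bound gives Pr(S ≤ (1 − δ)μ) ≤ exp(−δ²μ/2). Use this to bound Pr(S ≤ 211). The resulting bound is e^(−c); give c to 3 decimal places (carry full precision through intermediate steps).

Write 211 = (1 − δ)μ, so δ = 1 − 211/438.224 = 0.5185111…
Then the exponent is δ²μ/2 = (μ − 211)²/(2μ) = 58.909081.

58.909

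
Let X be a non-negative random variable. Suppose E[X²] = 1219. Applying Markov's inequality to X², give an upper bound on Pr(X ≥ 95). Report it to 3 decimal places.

Since X ≥ 0, the event {X ≥ 95} is the same as {X² ≥ 9025}.
Markov's inequality applied to X² gives Pr(X² ≥ 9025) ≤ E[X²]/9025 = 1219/9025 = 0.1351.

0.135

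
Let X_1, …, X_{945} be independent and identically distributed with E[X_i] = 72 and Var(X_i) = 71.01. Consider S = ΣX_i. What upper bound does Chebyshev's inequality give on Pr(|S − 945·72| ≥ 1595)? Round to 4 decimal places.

Var(S) = n·Var(X_i) = 945·71.01 = 67104.45.
Chebyshev: Pr(|S − 945·72| ≥ 1595) ≤ Var(S)/1595² = 67104.45/2544025 = 0.0264.

0.0264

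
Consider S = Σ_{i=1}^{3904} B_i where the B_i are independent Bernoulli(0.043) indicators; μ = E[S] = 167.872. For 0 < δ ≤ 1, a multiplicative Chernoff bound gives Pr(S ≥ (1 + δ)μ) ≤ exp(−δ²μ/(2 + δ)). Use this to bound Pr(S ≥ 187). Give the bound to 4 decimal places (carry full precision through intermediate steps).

Write 187 = (1 + δ)μ, so δ = 187/167.872 − 1 = 0.113944…
Then the exponent is δ²μ/(2 + δ) = (187 − μ)² / (μ·(2 + δ)) = 1.031021.
Bound = exp(−1.031021) = 0.35664.

0.3566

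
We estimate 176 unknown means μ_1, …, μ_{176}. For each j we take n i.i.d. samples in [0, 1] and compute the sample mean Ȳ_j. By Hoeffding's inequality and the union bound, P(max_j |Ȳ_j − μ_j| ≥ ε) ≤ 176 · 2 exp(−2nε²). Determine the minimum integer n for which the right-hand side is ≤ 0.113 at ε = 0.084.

571

Need 2·176·exp(−2nε²) ≤ 0.113, i.e. exp(−2nε²) ≤ 0.113/352.
So 2nε² ≥ ln(352/0.113) = 8.043999.
Hence n ≥ 8.043999/(2·0.084²) = 570.011.
The smallest integer n is 571.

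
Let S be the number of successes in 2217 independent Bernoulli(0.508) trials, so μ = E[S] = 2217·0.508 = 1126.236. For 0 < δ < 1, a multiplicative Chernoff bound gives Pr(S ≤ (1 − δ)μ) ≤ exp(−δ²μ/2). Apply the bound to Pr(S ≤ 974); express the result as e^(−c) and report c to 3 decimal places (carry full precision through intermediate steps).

Write 974 = (1 − δ)μ, so δ = 1 − 974/1126.236 = 0.1351724…
Then the exponent is δ²μ/2 = (μ − 974)²/(2μ) = 10.289051.

10.289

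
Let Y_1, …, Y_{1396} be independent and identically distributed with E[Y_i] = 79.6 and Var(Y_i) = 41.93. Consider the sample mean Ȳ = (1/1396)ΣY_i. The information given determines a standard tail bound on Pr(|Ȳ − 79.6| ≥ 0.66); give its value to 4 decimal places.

With mean and variance of each term known, Chebyshev's inequality bounds the deviation of the sum (or sample mean).
Var(Ȳ) = Var(Y_i)/n = 41.93/1396 = 0.030036.
Chebyshev: Pr(|Ȳ − 79.6| ≥ 0.66) ≤ Var(Ȳ)/(0.66)² = 41.93/(1396·0.66²) = 0.0690.

0.0690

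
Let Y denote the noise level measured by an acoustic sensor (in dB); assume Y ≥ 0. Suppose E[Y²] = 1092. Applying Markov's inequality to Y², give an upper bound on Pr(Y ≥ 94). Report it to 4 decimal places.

0.1236

Since Y ≥ 0, the event {Y ≥ 94} is the same as {Y² ≥ 8836}.
Markov's inequality applied to Y² gives Pr(Y² ≥ 8836) ≤ E[Y²]/8836 = 1092/8836 = 0.1236.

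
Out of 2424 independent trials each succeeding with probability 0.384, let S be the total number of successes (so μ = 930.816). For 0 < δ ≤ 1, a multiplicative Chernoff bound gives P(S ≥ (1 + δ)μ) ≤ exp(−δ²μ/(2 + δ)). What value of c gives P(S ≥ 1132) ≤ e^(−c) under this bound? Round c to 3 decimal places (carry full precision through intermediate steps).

Write 1132 = (1 + δ)μ, so δ = 1132/930.816 − 1 = 0.2161372…
Then the exponent is δ²μ/(2 + δ) = (1132 − μ)² / (μ·(2 + δ)) = 19.621237.

19.621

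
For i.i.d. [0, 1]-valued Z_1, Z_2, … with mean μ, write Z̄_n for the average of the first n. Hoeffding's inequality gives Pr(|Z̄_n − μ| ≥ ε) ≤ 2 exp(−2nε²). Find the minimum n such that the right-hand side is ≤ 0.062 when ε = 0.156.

Require 2·exp(−2nε²) ≤ 0.062, i.e. 2nε² ≥ ln(2/0.062) = 3.473768.
So n ≥ 3.473768 / (2·0.156²) = 71.371.
The smallest integer n is 72.

72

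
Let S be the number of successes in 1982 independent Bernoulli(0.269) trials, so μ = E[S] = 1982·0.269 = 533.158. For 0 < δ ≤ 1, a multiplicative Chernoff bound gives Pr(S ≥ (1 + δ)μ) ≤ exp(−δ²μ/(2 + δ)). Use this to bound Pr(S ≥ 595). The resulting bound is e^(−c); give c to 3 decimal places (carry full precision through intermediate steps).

3.390

Write 595 = (1 + δ)μ, so δ = 595/533.158 − 1 = 0.1159919…
Then the exponent is δ²μ/(2 + δ) = (595 − μ)² / (μ·(2 + δ)) = 3.389980.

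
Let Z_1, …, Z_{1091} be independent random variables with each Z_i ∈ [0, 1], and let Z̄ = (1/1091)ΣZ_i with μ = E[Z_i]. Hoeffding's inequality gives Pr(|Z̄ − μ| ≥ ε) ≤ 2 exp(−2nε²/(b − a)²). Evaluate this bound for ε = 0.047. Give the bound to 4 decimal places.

Exponent: 2nε²/(b − a)² = 2·1091·0.047² / 1² = 4.82004.
Bound = 2·exp(−4.82004) = 0.01613.

0.0161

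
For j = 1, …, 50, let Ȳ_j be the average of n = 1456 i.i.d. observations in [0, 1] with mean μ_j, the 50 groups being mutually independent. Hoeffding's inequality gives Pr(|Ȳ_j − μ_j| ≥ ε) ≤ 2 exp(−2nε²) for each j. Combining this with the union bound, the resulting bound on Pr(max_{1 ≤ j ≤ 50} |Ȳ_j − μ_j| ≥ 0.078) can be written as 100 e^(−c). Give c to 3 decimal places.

17.717

Union bound over the 50 events: Pr(max_{1 ≤ j ≤ 50} |Ȳ_j − μ_j| ≥ 0.078) ≤ 50·2·exp(−2nε²) = 100 exp(−2·1456·0.078²).
So c = 2·1456·0.078² = 17.7166.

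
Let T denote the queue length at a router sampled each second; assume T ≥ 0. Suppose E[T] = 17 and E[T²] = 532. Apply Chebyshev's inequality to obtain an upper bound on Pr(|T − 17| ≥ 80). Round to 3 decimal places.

0.038

Var(T) = E[T²] − (E[T])² = 532 − 289 = 243.
Chebyshev's inequality: Pr(|T − μ| ≥ t) ≤ Var(T)/t² = 243/6400 = 0.0380.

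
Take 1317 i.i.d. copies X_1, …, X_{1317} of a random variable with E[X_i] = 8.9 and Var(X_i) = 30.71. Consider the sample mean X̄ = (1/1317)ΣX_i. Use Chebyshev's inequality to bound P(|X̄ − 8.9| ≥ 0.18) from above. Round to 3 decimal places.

0.720

Var(X̄) = Var(X_i)/n = 30.71/1317 = 0.023318.
Chebyshev: P(|X̄ − 8.9| ≥ 0.18) ≤ Var(X̄)/(0.18)² = 30.71/(1317·0.18²) = 0.7197.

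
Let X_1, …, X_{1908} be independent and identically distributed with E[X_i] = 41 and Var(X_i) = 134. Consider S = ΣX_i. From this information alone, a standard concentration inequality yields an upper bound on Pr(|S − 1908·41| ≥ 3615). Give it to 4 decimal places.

0.0196

With mean and variance of each term known, Chebyshev's inequality bounds the deviation of the sum (or sample mean).
Var(S) = n·Var(X_i) = 1908·134 = 255672.
Chebyshev: Pr(|S − 1908·41| ≥ 3615) ≤ Var(S)/3615² = 255672/13068225 = 0.0196.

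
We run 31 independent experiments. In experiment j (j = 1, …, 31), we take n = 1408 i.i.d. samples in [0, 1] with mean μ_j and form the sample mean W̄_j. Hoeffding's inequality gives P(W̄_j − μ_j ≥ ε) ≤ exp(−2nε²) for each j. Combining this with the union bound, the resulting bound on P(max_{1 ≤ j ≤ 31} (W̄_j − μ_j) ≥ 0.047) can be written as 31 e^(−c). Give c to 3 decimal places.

6.221

Union bound over the 31 events: P(max_{1 ≤ j ≤ 31} (W̄_j − μ_j) ≥ 0.047) ≤ 31·exp(−2nε²) = 31 exp(−2·1408·0.047²).
So c = 2·1408·0.047² = 6.2205.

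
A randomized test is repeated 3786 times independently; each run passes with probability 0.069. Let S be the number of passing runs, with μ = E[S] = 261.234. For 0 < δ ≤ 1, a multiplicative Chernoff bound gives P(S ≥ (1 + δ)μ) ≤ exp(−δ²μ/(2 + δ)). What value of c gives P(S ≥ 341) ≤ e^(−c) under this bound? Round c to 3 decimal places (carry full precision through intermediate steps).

Write 341 = (1 + δ)μ, so δ = 341/261.234 − 1 = 0.3053431…
Then the exponent is δ²μ/(2 + δ) = (341 − μ)² / (μ·(2 + δ)) = 10.565021.

10.565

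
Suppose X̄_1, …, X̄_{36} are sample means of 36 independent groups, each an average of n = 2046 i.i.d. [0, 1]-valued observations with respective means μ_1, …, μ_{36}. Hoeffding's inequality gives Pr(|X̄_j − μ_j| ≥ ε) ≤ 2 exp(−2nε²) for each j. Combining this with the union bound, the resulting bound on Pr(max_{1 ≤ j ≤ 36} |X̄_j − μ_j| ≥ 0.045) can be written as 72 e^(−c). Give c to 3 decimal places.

Union bound over the 36 events: Pr(max_{1 ≤ j ≤ 36} |X̄_j − μ_j| ≥ 0.045) ≤ 36·2·exp(−2nε²) = 72 exp(−2·2046·0.045²).
So c = 2·2046·0.045² = 8.2863.

8.286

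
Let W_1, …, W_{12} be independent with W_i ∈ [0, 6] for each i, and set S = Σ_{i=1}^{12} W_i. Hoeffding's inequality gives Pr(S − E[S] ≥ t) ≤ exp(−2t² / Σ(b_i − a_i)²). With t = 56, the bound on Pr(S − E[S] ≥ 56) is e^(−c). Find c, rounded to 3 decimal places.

14.519

Σ(b_i − a_i)² = 12·(6)² = 432.
c = 2t²/432 = 2·56²/432 = 14.5185.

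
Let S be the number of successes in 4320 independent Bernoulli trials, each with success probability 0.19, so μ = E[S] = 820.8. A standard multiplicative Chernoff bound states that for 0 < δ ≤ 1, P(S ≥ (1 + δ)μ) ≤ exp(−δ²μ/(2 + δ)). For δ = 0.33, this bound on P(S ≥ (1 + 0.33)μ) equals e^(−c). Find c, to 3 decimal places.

38.363

c = δ²μ/(2 + δ) = 0.33²·820.8/(2 + 0.33) = 38.3627.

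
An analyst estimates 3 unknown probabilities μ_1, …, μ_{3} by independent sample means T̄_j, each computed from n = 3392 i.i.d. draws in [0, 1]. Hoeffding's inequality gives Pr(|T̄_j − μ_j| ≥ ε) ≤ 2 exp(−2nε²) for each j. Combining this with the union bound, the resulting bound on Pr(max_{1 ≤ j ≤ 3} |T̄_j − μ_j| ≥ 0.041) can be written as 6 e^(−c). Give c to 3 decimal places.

Union bound over the 3 events: Pr(max_{1 ≤ j ≤ 3} |T̄_j − μ_j| ≥ 0.041) ≤ 3·2·exp(−2nε²) = 6 exp(−2·3392·0.041²).
So c = 2·3392·0.041² = 11.4039.

11.404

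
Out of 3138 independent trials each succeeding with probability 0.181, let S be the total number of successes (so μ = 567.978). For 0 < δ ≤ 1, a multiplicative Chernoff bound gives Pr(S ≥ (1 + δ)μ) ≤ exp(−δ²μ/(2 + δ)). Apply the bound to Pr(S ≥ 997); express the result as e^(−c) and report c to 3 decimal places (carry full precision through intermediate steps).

Write 997 = (1 + δ)μ, so δ = 997/567.978 − 1 = 0.7553497…
Then the exponent is δ²μ/(2 + δ) = (997 − μ)² / (μ·(2 + δ)) = 117.611798.

117.612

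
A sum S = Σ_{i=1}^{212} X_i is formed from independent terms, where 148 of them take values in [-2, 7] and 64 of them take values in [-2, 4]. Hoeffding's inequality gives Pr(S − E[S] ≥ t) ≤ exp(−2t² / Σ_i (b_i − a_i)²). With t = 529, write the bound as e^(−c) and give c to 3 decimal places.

39.161

Σ(b_i − a_i)² = 148·9² + 64·6² = 14292.
c = 2t² / 14292 = 2·529² / 14292 = 39.1605.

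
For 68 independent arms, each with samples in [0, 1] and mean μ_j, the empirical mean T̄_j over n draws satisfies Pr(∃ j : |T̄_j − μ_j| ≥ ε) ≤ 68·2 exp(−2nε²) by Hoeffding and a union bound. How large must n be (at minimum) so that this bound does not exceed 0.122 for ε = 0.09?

Need 2·68·exp(−2nε²) ≤ 0.122, i.e. exp(−2nε²) ≤ 0.122/136.
So 2nε² ≥ ln(136/0.122) = 7.016389.
Hence n ≥ 7.016389/(2·0.09²) = 433.110.
The smallest integer n is 434.

434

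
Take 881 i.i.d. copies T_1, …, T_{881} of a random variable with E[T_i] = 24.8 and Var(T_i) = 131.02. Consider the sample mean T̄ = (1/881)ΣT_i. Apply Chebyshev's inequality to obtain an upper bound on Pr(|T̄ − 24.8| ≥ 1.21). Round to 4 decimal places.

0.1016

Var(T̄) = Var(T_i)/n = 131.02/881 = 0.14872.
Chebyshev: Pr(|T̄ − 24.8| ≥ 1.21) ≤ Var(T̄)/(1.21)² = 131.02/(881·1.21²) = 0.1016.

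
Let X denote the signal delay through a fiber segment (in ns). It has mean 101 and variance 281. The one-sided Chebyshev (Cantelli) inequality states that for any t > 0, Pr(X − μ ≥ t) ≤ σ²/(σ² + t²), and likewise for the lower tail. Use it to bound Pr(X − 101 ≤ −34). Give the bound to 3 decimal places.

Here σ² = 281 and t = 34, so σ² + t² = 1437.
Cantelli's bound: 281/1437 = 0.1955.

0.196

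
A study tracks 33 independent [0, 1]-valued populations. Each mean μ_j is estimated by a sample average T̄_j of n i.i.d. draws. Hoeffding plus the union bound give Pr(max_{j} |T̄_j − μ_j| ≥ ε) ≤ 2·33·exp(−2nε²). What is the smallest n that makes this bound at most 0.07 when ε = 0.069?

Need 2·33·exp(−2nε²) ≤ 0.07, i.e. exp(−2nε²) ≤ 0.07/66.
So 2nε² ≥ ln(66/0.07) = 6.848915.
Hence n ≥ 6.848915/(2·0.069²) = 719.273.
The smallest integer n is 720.

720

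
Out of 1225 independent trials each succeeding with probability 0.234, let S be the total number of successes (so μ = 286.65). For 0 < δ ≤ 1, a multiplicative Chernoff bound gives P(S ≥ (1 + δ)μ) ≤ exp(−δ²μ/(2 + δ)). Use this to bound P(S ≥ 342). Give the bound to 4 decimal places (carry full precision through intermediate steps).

Write 342 = (1 + δ)μ, so δ = 342/286.65 − 1 = 0.1930926…
Then the exponent is δ²μ/(2 + δ) = (342 − μ)² / (μ·(2 + δ)) = 4.873336.
Bound = exp(−4.873336) = 0.00765.

0.0076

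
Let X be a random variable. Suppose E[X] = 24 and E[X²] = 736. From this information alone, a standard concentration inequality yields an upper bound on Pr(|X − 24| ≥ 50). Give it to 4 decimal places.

The first two moments determine the variance, so Chebyshev's inequality is the sharpest standard bound available.
Var(X) = E[X²] − (E[X])² = 736 − 576 = 160.
Chebyshev's inequality: Pr(|X − μ| ≥ t) ≤ Var(X)/t² = 160/2500 = 0.0640.

0.0640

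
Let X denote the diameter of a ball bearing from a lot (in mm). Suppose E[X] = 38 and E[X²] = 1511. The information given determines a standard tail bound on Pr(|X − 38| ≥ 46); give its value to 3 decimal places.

0.032

The first two moments determine the variance, so Chebyshev's inequality is the sharpest standard bound available.
Var(X) = E[X²] − (E[X])² = 1511 − 1444 = 67.
Chebyshev's inequality: Pr(|X − μ| ≥ t) ≤ Var(X)/t² = 67/2116 = 0.0317.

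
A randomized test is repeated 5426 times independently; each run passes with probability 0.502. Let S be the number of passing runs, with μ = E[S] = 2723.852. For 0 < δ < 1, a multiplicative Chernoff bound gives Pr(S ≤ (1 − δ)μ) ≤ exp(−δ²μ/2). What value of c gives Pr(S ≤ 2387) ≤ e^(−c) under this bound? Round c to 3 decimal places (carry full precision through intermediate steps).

Write 2387 = (1 − δ)μ, so δ = 1 − 2387/2723.852 = 0.1236675…
Then the exponent is δ²μ/2 = (μ − 2387)²/(2μ) = 20.828824.

20.829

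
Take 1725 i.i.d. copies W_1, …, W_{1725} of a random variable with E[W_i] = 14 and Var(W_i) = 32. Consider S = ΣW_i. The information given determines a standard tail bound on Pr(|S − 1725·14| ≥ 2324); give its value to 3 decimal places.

With mean and variance of each term known, Chebyshev's inequality bounds the deviation of the sum (or sample mean).
Var(S) = n·Var(W_i) = 1725·32 = 55200.
Chebyshev: Pr(|S − 1725·14| ≥ 2324) ≤ Var(S)/2324² = 55200/5400976 = 0.0102.

0.010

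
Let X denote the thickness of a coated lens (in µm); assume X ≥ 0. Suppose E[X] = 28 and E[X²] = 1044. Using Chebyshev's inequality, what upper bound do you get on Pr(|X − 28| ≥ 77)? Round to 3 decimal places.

Var(X) = E[X²] − (E[X])² = 1044 − 784 = 260.
Chebyshev's inequality: Pr(|X − μ| ≥ t) ≤ Var(X)/t² = 260/5929 = 0.0439.

0.044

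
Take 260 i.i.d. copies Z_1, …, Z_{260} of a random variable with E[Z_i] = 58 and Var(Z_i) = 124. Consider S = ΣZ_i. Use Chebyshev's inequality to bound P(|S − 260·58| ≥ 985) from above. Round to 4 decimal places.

0.0332

Var(S) = n·Var(Z_i) = 260·124 = 32240.
Chebyshev: P(|S − 260·58| ≥ 985) ≤ Var(S)/985² = 32240/970225 = 0.0332.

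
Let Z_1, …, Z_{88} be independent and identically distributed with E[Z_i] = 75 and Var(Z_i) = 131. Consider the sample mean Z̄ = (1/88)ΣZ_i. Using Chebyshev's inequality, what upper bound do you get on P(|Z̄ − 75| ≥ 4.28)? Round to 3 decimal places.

Var(Z̄) = Var(Z_i)/n = 131/88 = 1.4886.
Chebyshev: P(|Z̄ − 75| ≥ 4.28) ≤ Var(Z̄)/(4.28)² = 131/(88·4.28²) = 0.0813.

0.081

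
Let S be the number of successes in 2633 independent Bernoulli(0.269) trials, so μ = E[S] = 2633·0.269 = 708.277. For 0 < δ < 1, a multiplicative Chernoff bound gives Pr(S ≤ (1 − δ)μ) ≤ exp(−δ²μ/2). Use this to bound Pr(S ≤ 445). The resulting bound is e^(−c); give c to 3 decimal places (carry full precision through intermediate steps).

Write 445 = (1 − δ)μ, so δ = 1 − 445/708.277 = 0.3717147…
Then the exponent is δ²μ/2 = (μ − 445)²/(2μ) = 48.931971.

48.932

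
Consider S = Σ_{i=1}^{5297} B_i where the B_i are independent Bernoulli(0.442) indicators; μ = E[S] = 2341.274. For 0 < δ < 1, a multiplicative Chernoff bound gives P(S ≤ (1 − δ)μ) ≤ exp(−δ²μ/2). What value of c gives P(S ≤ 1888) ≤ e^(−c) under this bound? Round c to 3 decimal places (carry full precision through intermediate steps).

43.877

Write 1888 = (1 − δ)μ, so δ = 1 − 1888/2341.274 = 0.1936014…
Then the exponent is δ²μ/2 = (μ − 1888)²/(2μ) = 43.877248.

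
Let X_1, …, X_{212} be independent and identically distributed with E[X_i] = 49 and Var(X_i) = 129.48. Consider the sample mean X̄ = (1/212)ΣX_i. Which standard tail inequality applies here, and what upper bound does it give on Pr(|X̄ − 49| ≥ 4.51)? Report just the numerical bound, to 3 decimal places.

0.030

With mean and variance of each term known, Chebyshev's inequality bounds the deviation of the sum (or sample mean).
Var(X̄) = Var(X_i)/n = 129.48/212 = 0.61075.
Chebyshev: Pr(|X̄ − 49| ≥ 4.51) ≤ Var(X̄)/(4.51)² = 129.48/(212·4.51²) = 0.0300.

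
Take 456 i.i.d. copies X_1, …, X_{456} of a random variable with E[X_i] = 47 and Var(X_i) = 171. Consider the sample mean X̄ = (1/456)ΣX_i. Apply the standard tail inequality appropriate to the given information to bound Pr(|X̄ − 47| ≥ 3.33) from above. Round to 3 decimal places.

0.034

With mean and variance of each term known, Chebyshev's inequality bounds the deviation of the sum (or sample mean).
Var(X̄) = Var(X_i)/n = 171/456 = 0.375.
Chebyshev: Pr(|X̄ − 47| ≥ 3.33) ≤ Var(X̄)/(3.33)² = 171/(456·3.33²) = 0.0338.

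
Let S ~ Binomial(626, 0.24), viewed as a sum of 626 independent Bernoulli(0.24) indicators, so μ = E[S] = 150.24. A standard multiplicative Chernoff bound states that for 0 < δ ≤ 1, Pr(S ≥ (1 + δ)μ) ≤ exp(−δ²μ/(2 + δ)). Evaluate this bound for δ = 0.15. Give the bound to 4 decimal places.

0.2076

Exponent = δ²μ/(2 + δ) = 0.15²·150.24/2.15 = 1.5723.
Bound = exp(−1.5723) = 0.20757.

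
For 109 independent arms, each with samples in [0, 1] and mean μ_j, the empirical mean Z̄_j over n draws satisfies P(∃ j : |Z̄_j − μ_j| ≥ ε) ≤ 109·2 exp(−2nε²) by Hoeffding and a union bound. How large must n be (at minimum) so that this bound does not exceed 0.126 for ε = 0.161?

144

Need 2·109·exp(−2nε²) ≤ 0.126, i.e. exp(−2nε²) ≤ 0.126/218.
So 2nε² ≥ ln(218/0.126) = 7.455968.
Hence n ≥ 7.455968/(2·0.161²) = 143.821.
The smallest integer n is 144.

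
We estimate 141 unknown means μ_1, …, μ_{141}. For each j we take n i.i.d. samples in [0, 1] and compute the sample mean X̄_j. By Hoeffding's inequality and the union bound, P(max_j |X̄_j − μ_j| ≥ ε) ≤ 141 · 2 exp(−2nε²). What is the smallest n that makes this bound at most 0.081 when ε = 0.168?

145

Need 2·141·exp(−2nε²) ≤ 0.081, i.e. exp(−2nε²) ≤ 0.081/282.
So 2nε² ≥ ln(282/0.081) = 8.155213.
Hence n ≥ 8.155213/(2·0.168²) = 144.473.
The smallest integer n is 145.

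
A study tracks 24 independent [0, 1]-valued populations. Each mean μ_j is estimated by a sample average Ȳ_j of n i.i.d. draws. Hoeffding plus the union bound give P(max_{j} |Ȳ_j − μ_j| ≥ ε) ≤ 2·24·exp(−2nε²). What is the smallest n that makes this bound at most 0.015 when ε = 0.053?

Need 2·24·exp(−2nε²) ≤ 0.015, i.e. exp(−2nε²) ≤ 0.015/48.
So 2nε² ≥ ln(48/0.015) = 8.070906.
Hence n ≥ 8.070906/(2·0.053²) = 1436.616.
The smallest integer n is 1437.

1437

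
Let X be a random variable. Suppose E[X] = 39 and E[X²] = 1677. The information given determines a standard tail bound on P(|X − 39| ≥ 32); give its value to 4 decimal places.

The first two moments determine the variance, so Chebyshev's inequality is the sharpest standard bound available.
Var(X) = E[X²] − (E[X])² = 1677 − 1521 = 156.
Chebyshev's inequality: P(|X − μ| ≥ t) ≤ Var(X)/t² = 156/1024 = 0.1523.

0.1523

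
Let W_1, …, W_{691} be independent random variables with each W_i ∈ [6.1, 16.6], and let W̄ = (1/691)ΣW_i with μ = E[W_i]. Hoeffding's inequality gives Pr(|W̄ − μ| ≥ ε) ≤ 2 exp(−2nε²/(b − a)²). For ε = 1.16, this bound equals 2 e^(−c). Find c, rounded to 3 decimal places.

16.867

c = 2nε²/(b − a)² = 2·691·1.16² / 10.5² = 16.8673.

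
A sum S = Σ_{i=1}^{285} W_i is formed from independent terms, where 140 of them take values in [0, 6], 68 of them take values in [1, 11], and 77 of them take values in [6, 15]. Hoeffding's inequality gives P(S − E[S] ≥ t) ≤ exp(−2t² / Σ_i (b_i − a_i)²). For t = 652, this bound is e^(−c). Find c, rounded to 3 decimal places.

47.033

Σ(b_i − a_i)² = 140·6² + 68·10² + 77·9² = 18077.
c = 2t² / 18077 = 2·652² / 18077 = 47.0326.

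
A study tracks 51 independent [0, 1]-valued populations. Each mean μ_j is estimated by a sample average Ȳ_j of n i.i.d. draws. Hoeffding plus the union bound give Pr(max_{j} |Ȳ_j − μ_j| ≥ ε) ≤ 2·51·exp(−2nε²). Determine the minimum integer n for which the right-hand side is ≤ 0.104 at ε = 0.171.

Need 2·51·exp(−2nε²) ≤ 0.104, i.e. exp(−2nε²) ≤ 0.104/102.
So 2nε² ≥ ln(102/0.104) = 6.888337.
Hence n ≥ 6.888337/(2·0.171²) = 117.786.
The smallest integer n is 118.

118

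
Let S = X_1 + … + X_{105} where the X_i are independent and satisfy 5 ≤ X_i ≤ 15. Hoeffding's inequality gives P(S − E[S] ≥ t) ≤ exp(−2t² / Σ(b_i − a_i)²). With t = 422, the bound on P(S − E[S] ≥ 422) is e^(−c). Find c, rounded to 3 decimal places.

Σ(b_i − a_i)² = 105·(10)² = 10500.
c = 2t²/10500 = 2·422²/10500 = 33.9208.

33.921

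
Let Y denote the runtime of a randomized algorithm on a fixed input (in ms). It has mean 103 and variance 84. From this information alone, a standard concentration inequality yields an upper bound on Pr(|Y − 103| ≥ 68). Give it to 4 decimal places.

0.0182

Mean and variance are known, so Chebyshev's inequality applies.
Chebyshev: Pr(|Y − μ| ≥ t) ≤ Var(Y)/t².
Bound = 84 / 4624 = 0.0182.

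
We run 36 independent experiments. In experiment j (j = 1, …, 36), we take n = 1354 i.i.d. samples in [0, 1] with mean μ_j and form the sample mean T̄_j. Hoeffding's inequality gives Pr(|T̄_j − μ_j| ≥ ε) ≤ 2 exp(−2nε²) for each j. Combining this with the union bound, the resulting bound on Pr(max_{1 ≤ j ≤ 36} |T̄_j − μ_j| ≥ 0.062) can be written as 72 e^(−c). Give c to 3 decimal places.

Union bound over the 36 events: Pr(max_{1 ≤ j ≤ 36} |T̄_j − μ_j| ≥ 0.062) ≤ 36·2·exp(−2nε²) = 72 exp(−2·1354·0.062²).
So c = 2·1354·0.062² = 10.4096.

10.410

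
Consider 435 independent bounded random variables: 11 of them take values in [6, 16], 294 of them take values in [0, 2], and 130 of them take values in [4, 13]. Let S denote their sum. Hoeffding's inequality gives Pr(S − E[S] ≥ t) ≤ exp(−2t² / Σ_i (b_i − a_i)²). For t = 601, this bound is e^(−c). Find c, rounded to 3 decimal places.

Σ(b_i − a_i)² = 11·10² + 294·2² + 130·9² = 12806.
c = 2t² / 12806 = 2·601² / 12806 = 56.4112.

56.411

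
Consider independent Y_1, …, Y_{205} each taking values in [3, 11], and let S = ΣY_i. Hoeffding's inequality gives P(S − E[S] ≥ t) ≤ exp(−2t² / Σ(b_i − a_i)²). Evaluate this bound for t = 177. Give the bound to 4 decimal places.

Σ(b_i − a_i)² = 205·(8)² = 13120.
Exponent = 2·177²/13120 = 4.7758.
Bound = exp(−4.7758) = 0.00843.

0.0084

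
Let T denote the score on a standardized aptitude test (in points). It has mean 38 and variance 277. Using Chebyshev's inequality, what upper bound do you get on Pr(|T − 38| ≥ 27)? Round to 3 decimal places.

Chebyshev: Pr(|T − μ| ≥ t) ≤ Var(T)/t².
Bound = 277 / 729 = 0.3800.

0.380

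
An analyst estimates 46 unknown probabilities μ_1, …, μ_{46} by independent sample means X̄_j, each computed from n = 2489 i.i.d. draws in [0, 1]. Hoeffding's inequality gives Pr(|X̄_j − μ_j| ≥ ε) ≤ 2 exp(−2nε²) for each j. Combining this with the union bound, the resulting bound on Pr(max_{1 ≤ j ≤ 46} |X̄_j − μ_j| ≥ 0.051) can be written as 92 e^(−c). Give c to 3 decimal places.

12.948

Union bound over the 46 events: Pr(max_{1 ≤ j ≤ 46} |X̄_j − μ_j| ≥ 0.051) ≤ 46·2·exp(−2nε²) = 92 exp(−2·2489·0.051²).
So c = 2·2489·0.051² = 12.9478.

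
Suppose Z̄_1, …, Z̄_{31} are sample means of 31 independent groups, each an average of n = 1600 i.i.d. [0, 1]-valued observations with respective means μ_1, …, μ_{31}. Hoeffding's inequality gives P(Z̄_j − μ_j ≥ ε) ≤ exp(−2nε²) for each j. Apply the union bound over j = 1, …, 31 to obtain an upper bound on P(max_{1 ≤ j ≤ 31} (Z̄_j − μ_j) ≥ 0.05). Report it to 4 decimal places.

0.0104

Per-experiment Hoeffding bound: exp(−2·1600·0.05²) = exp(−8.00000) = 0.00033546.
Union bound over 31 events: 31·0.00033546 = 0.01040.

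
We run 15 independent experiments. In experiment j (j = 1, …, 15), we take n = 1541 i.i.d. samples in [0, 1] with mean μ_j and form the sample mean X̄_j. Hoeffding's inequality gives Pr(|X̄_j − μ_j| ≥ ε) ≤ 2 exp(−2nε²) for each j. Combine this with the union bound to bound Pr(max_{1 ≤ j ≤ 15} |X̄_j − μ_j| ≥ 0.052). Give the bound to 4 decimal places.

Per-experiment Hoeffding bound: 2·exp(−2·1541·0.052²) = 2·exp(−8.33373) = 0.00048055.
Union bound over 15 events: 15·0.00048055 = 0.00721.

0.0072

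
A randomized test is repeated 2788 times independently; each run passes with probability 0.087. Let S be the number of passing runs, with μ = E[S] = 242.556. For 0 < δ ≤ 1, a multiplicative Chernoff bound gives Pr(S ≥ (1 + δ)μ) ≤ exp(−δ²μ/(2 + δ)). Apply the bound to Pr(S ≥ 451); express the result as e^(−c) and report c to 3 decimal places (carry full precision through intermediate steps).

Write 451 = (1 + δ)μ, so δ = 451/242.556 − 1 = 0.8593644…
Then the exponent is δ²μ/(2 + δ) = (451 − μ)² / (μ·(2 + δ)) = 62.646565.

62.647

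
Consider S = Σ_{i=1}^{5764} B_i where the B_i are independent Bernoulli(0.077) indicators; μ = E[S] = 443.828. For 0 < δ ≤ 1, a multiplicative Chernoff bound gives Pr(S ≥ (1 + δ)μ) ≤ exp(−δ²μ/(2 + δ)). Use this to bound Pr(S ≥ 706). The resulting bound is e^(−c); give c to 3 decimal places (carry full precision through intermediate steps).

Write 706 = (1 + δ)μ, so δ = 706/443.828 − 1 = 0.5907063…
Then the exponent is δ²μ/(2 + δ) = (706 − μ)² / (μ·(2 + δ)) = 59.777773.

59.778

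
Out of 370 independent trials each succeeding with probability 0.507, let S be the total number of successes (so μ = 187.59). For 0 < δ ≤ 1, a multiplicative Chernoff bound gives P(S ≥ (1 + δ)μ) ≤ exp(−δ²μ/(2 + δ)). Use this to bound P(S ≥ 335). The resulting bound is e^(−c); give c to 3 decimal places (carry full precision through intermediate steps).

Write 335 = (1 + δ)μ, so δ = 335/187.59 − 1 = 0.7858095…
Then the exponent is δ²μ/(2 + δ) = (335 − μ)² / (μ·(2 + δ)) = 41.580796.

41.581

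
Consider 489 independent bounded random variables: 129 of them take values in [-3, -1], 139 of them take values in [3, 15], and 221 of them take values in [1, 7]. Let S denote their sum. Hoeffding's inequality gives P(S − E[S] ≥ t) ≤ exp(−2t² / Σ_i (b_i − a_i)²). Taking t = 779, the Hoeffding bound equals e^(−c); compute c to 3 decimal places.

Σ(b_i − a_i)² = 129·2² + 139·12² + 221·6² = 28488.
c = 2t² / 28488 = 2·779² / 28488 = 42.6033.

42.603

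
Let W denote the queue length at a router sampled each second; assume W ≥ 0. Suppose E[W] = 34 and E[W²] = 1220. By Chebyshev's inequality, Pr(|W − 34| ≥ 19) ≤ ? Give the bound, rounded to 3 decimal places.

0.177

Var(W) = E[W²] − (E[W])² = 1220 − 1156 = 64.
Chebyshev's inequality: Pr(|W − μ| ≥ t) ≤ Var(W)/t² = 64/361 = 0.1773.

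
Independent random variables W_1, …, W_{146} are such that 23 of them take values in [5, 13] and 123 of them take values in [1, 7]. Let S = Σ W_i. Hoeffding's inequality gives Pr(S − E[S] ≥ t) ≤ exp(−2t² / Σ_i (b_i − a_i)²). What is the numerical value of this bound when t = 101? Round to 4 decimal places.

Σ(b_i − a_i)² = 23·8² + 123·6² = 5900.
Exponent = 2·101² / 5900 = 3.45797.
Bound = exp(−3.45797) = 0.03149.

0.0315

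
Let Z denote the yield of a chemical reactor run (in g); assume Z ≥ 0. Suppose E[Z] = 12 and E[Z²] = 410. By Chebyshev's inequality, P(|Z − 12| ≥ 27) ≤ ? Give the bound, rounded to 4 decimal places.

0.3649

Var(Z) = E[Z²] − (E[Z])² = 410 − 144 = 266.
Chebyshev's inequality: P(|Z − μ| ≥ t) ≤ Var(Z)/t² = 266/729 = 0.3649.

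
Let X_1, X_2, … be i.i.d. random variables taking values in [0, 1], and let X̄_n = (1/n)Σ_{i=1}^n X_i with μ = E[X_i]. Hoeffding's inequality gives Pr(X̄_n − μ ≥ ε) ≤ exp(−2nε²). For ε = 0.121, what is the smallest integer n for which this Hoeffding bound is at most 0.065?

Require exp(−2nε²) ≤ 0.065, i.e. 2nε² ≥ ln(1/0.065) = 2.733368.
So n ≥ 2.733368 / (2·0.121²) = 93.346.
The smallest integer n is 94.

94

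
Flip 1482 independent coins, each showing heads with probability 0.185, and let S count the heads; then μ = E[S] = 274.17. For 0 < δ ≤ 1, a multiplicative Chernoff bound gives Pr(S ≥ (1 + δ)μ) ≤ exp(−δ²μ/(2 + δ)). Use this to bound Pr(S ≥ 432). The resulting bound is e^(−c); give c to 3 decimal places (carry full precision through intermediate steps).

Write 432 = (1 + δ)μ, so δ = 432/274.17 − 1 = 0.5756647…
Then the exponent is δ²μ/(2 + δ) = (432 − μ)² / (μ·(2 + δ)) = 35.275230.

35.275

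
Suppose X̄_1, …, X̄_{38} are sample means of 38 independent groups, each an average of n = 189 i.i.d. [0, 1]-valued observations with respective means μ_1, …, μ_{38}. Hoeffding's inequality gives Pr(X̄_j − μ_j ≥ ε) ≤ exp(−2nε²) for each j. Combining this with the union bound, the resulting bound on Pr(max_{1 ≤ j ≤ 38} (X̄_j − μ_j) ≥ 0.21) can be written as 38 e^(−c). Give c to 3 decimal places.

Union bound over the 38 events: Pr(max_{1 ≤ j ≤ 38} (X̄_j − μ_j) ≥ 0.21) ≤ 38·exp(−2nε²) = 38 exp(−2·189·0.21²).
So c = 2·189·0.21² = 16.6698.

16.670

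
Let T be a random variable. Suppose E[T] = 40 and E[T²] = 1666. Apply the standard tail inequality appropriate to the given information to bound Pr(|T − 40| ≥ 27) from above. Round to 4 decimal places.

The first two moments determine the variance, so Chebyshev's inequality is the sharpest standard bound available.
Var(T) = E[T²] − (E[T])² = 1666 − 1600 = 66.
Chebyshev's inequality: Pr(|T − μ| ≥ t) ≤ Var(T)/t² = 66/729 = 0.0905.

0.0905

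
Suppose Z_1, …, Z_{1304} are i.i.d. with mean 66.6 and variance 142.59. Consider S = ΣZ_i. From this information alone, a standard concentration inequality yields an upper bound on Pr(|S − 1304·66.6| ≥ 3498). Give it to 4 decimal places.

With mean and variance of each term known, Chebyshev's inequality bounds the deviation of the sum (or sample mean).
Var(S) = n·Var(Z_i) = 1304·142.59 = 185937.36.
Chebyshev: Pr(|S − 1304·66.6| ≥ 3498) ≤ Var(S)/3498² = 185937.36/12236004 = 0.0152.

0.0152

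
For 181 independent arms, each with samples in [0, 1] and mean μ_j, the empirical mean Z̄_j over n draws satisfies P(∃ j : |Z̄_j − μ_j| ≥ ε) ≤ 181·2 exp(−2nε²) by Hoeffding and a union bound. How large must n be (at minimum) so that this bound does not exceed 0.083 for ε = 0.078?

689

Need 2·181·exp(−2nε²) ≤ 0.083, i.e. exp(−2nε²) ≤ 0.083/362.
So 2nε² ≥ ln(362/0.083) = 8.380559.
Hence n ≥ 8.380559/(2·0.078²) = 688.738.
The smallest integer n is 689.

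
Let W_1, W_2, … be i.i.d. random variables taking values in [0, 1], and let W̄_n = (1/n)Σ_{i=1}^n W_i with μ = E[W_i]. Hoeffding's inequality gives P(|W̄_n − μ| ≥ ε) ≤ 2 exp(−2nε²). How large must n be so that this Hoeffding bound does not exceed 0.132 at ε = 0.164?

51

Require 2·exp(−2nε²) ≤ 0.132, i.e. 2nε² ≥ ln(2/0.132) = 2.718101.
So n ≥ 2.718101 / (2·0.164²) = 50.530.
The smallest integer n is 51.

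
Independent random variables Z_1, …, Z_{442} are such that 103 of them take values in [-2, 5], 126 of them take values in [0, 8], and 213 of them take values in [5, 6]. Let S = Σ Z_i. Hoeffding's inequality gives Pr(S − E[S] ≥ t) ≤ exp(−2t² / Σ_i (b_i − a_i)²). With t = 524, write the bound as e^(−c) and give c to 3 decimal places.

41.215

Σ(b_i − a_i)² = 103·7² + 126·8² + 213·1² = 13324.
c = 2t² / 13324 = 2·524² / 13324 = 41.2153.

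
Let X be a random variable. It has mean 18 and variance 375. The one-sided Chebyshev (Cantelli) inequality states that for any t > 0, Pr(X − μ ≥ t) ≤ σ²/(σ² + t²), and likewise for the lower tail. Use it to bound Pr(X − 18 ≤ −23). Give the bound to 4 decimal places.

Here σ² = 375 and t = 23, so σ² + t² = 904.
Cantelli's bound: 375/904 = 0.4148.

0.4148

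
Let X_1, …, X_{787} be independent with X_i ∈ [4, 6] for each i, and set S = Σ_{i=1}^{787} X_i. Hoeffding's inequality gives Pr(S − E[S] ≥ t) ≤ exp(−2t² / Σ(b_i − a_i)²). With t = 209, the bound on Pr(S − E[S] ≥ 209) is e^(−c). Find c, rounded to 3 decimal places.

27.752

Σ(b_i − a_i)² = 787·(2)² = 3148.
c = 2t²/3148 = 2·209²/3148 = 27.7516.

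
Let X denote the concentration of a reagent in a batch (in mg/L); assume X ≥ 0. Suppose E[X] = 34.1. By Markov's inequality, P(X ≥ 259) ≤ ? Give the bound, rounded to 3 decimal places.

Markov's inequality: for a non-negative random variable, P(X ≥ a) ≤ E[X]/a.
Here E[X] = 34.1 and a = 259, so the bound is 34.1/259 = 0.1317.

0.132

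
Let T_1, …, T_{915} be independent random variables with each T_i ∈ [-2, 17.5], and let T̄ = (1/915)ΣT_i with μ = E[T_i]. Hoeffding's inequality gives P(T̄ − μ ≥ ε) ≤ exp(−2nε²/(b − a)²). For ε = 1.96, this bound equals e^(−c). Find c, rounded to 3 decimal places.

c = 2nε²/(b − a)² = 2·915·1.96² / 19.5² = 18.4882.

18.488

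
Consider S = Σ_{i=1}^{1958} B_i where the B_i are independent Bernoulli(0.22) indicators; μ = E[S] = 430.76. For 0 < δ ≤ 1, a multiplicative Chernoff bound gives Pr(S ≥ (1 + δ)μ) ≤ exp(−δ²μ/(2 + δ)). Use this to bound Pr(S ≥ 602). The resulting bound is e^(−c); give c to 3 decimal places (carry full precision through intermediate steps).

Write 602 = (1 + δ)μ, so δ = 602/430.76 − 1 = 0.3975299…
Then the exponent is δ²μ/(2 + δ) = (602 − μ)² / (μ·(2 + δ)) = 28.392983.

28.393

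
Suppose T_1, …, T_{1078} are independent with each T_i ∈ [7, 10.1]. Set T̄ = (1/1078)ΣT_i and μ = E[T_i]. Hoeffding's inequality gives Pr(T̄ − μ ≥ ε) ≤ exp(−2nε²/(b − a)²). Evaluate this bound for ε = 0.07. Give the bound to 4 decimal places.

0.3331

Exponent: 2nε²/(b − a)² = 2·1078·0.07² / 3.1² = 1.09931.
Bound = exp(−1.09931) = 0.33310.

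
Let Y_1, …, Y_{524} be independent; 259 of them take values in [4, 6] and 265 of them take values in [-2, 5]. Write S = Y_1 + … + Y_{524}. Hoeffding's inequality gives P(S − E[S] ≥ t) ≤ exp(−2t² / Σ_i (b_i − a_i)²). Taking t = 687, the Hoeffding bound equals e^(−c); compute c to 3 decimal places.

Σ(b_i − a_i)² = 259·2² + 265·7² = 14021.
c = 2t² / 14021 = 2·687² / 14021 = 67.3232.

67.323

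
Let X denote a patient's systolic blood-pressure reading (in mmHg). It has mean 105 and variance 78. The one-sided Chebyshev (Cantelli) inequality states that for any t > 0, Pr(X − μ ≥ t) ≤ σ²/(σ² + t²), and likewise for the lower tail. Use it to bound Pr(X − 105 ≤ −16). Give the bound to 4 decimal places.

0.2335

Here σ² = 78 and t = 16, so σ² + t² = 334.
Cantelli's bound: 78/334 = 0.2335.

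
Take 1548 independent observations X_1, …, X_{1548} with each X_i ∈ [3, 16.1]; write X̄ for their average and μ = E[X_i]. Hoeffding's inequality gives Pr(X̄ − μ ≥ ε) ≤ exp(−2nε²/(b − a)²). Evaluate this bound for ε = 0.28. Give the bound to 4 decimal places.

Exponent: 2nε²/(b − a)² = 2·1548·0.28² / 13.1² = 1.41441.
Bound = exp(−1.41441) = 0.24307.

0.2431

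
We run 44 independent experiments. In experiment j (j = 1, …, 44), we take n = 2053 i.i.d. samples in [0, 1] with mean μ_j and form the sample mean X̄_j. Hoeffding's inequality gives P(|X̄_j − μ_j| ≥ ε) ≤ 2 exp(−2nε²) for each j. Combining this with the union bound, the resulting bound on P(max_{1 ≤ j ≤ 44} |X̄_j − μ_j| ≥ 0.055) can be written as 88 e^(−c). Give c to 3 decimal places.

Union bound over the 44 events: P(max_{1 ≤ j ≤ 44} |X̄_j − μ_j| ≥ 0.055) ≤ 44·2·exp(−2nε²) = 88 exp(−2·2053·0.055²).
So c = 2·2053·0.055² = 12.4207.

12.421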